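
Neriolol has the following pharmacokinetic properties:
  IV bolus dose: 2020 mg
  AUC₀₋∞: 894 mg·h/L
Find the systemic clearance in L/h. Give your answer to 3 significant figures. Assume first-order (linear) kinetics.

2.26 L/h

CL = Dose / AUC = 2020 / 894 = 2.260 L/h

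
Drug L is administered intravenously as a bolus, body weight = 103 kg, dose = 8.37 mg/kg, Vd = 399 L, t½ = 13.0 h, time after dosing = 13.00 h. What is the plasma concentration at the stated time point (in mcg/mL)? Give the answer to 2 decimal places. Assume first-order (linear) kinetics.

1.08 mcg/mL

Total dose = 8.37 × 103 = 862.1 mg
C₀ = Dose / Vd = 862.1 / 399 = 2.161 mg/L
k = ln2 / t½ = 0.693147 / 13.0 = 0.05332 h⁻¹
t / t½ = 13.00 / 13.0 = 1 half-lives
C = C₀ × (1/2)^1 = 2.161 × 0.5000 = 1.081 mg/L
(1.081 mg/L = 1.081 mcg/mL)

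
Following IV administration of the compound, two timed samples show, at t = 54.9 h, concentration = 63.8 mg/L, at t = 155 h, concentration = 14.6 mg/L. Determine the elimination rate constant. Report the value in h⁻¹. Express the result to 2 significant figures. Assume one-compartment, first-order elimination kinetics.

0.015 h⁻¹

k = ln(C₁/C₂) / (t₂ − t₁) = ln(63.8/14.6) / (155 − 54.9)
  = 1.475 / 100.1 = 0.01474 h⁻¹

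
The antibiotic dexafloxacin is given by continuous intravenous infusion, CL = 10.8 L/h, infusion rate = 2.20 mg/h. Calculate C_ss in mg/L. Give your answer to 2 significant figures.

At steady state Css = R₀ / CL = 2.20 / 10.80 = 0.2037 mg/L

0.20 mg/L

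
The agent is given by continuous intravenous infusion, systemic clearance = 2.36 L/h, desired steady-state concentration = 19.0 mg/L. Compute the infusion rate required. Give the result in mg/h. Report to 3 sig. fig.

At steady state, infusion rate R₀ = Css × CL = 19.0 × 2.360 = 44.84 mg/h

44.8 mg/h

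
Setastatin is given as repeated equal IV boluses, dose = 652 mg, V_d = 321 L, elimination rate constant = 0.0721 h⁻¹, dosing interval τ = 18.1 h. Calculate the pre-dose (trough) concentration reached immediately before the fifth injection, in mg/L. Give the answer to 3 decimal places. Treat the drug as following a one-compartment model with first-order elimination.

0.752 mg/L

C₀ per dose = Dose / Vd = 652 / 321 = 2.031 mg/L
Fraction remaining after one interval: r = e^(−kτ) = e^(−0.07210 × 18.1) = 0.2712
Before dose 5, 4 doses have been given (aged 1τ, 2τ, 3τ, 4τ).
C_trough = C₀ × (r + r² + … + r^4) = C₀ × r(1−r^4)/(1−r)
        = 2.031 × 0.2712 × (1 − 0.005410) / (1 − 0.2712) = 0.7517 mg/L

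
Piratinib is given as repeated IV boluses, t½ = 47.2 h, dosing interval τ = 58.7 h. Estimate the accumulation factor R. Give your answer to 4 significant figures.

1.731

k = ln2 / t½ = 0.693147 / 47.2 = 0.01469 h⁻¹
e^(−kτ) = e^(−0.01469 × 58.7) = 0.4222
Accumulation ratio R = 1 / (1 − e^(−kτ)) = 1 / (1 − 0.4222) = 1.731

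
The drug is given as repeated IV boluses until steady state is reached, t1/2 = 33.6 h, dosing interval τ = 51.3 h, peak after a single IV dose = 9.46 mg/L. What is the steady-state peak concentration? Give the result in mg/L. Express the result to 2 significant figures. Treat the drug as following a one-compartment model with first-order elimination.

k = ln2 / t½ = 0.693147 / 33.6 = 0.02063 h⁻¹
e^(−kτ) = e^(−0.02063 × 51.3) = 0.3470
Accumulation ratio R = 1 / (1 − e^(−kτ)) = 1 / (1 − 0.3470) = 1.531
Steady-state peak = C₀ × R = 9.46 × 1.531 = 14.48 mg/L

14 mg/L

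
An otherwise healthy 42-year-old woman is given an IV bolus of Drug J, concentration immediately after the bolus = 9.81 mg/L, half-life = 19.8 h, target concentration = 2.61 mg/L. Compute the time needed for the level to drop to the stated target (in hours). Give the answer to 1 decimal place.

37.8 h

k = ln2 / t½ = 0.693147 / 19.8 = 0.03501 h⁻¹
t = ln(C₀ / C) / k = ln(9.810 / 2.61) / 0.03501
  = ln(3.759) / 0.03501 = 1.324 / 0.03501 = 37.82 h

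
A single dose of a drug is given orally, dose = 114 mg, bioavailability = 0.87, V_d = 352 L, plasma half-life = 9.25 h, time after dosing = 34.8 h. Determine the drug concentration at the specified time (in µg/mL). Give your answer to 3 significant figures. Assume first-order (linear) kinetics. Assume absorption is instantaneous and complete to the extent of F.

Amount reaching circulation = F × Dose = 0.87 × 114.0 = 99.18 mg
C₀ = F·Dose / Vd = 99.18 / 352 = 0.2818 mg/L
k = ln2 / t½ = 0.693147 / 9.25 = 0.07493 h⁻¹
C = C₀ · e^(−k·t) = 0.2818 × e^(−0.07493 × 34.8)
  = 0.2818 × 0.07371 = 0.02077 mg/L
(0.02077 mg/L = 0.02077 µg/mL)

0.0208 µg/mL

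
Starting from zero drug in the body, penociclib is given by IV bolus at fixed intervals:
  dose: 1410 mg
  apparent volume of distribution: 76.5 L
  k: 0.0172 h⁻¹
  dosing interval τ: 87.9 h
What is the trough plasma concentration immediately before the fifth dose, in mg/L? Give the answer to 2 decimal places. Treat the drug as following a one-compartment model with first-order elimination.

5.20 mg/L

C₀ per dose = Dose / Vd = 1410 / 76.5 = 18.43 mg/L
Fraction remaining after one interval: r = e^(−kτ) = e^(−0.01720 × 87.9) = 0.2205
Before dose 5, 4 doses have been given (aged 1τ, 2τ, 3τ, 4τ).
C_trough = C₀ × (r + r² + … + r^4) = C₀ × r(1−r^4)/(1−r)
        = 18.43 × 0.2205 × (1 − 0.002364) / (1 − 0.2205) = 5.201 mg/L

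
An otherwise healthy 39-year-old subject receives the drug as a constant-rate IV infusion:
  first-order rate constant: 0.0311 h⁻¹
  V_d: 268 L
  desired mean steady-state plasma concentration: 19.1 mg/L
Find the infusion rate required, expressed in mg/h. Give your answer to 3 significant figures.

159 mg/h

CL = k × Vd = 0.03110 × 268 = 8.335 L/h
At steady state, infusion rate R₀ = Css × CL = 19.1 × 8.335 = 159.2 mg/h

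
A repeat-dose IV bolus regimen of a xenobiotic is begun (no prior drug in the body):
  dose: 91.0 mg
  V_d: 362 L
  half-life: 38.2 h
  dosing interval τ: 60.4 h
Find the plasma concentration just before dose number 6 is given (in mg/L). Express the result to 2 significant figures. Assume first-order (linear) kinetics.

0.13 mg/L

C₀ per dose = Dose / Vd = 91.0 / 362 = 0.2514 mg/L
k = ln2 / t½ = 0.693147 / 38.2 = 0.01815 h⁻¹
Fraction remaining after one interval: r = e^(−kτ) = e^(−0.01815 × 60.4) = 0.3341
Before dose 6, 5 doses have been given (aged 1τ, 2τ, 3τ, 4τ, 5τ).
C_trough = C₀ × (r + r² + … + r^5) = C₀ × r(1−r^5)/(1−r)
        = 0.2514 × 0.3341 × (1 − 0.004163) / (1 − 0.3341) = 0.1256 mg/L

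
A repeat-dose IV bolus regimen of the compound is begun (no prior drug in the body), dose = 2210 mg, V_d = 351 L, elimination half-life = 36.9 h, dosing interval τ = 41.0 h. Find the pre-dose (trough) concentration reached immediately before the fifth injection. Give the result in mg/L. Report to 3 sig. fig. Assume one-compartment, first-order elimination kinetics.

C₀ per dose = Dose / Vd = 2210 / 351 = 6.296 mg/L
k = ln2 / t½ = 0.693147 / 36.9 = 0.01878 h⁻¹
Fraction remaining after one interval: r = e^(−kτ) = e^(−0.01878 × 41.0) = 0.4630
Before dose 5, 4 doses have been given (aged 1τ, 2τ, 3τ, 4τ).
C_trough = C₀ × (r + r² + … + r^4) = C₀ × r(1−r^4)/(1−r)
        = 6.296 × 0.4630 × (1 − 0.04595) / (1 − 0.4630) = 5.179 mg/L

5.18 mg/L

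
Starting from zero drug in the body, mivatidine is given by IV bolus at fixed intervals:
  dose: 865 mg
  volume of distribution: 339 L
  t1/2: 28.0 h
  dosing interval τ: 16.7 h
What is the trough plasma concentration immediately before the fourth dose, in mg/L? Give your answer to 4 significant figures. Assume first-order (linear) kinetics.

C₀ per dose = Dose / Vd = 865 / 339 = 2.552 mg/L
k = ln2 / t½ = 0.693147 / 28.0 = 0.02476 h⁻¹
Fraction remaining after one interval: r = e^(−kτ) = e^(−0.02476 × 16.7) = 0.6613
Before dose 4, 3 doses have been given (aged 1τ, 2τ, 3τ).
C_trough = C₀ × (r + r² + … + r^3) = C₀ × r(1−r^3)/(1−r)
        = 2.552 × 0.6613 × (1 − 0.2892) / (1 − 0.6613) = 3.542 mg/L

3.542 mg/L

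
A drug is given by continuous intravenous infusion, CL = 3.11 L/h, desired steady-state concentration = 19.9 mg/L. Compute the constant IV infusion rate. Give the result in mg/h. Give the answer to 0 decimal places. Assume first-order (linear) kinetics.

At steady state, infusion rate R₀ = Css × CL = 19.9 × 3.110 = 61.89 mg/h

62 mg/h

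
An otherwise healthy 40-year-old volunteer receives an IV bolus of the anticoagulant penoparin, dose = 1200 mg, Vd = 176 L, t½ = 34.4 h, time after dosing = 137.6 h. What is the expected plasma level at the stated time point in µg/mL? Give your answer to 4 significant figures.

C₀ = Dose / Vd = 1200 / 176 = 6.818 mg/L
k = ln2 / t½ = 0.693147 / 34.4 = 0.02015 h⁻¹
t / t½ = 137.6 / 34.4 = 4 half-lives
C = C₀ × (1/2)^4 = 6.818 × 0.06250 = 0.4261 mg/L
(0.4261 mg/L = 0.4261 µg/mL)

0.4261 µg/mL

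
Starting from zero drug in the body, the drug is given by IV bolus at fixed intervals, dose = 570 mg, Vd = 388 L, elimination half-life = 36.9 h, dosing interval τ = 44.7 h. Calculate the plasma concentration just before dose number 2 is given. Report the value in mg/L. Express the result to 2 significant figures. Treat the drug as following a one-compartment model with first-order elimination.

C₀ per dose = Dose / Vd = 570 / 388 = 1.469 mg/L
k = ln2 / t½ = 0.693147 / 36.9 = 0.01878 h⁻¹
Fraction remaining after one interval: r = e^(−kτ) = e^(−0.01878 × 44.7) = 0.4319
Before dose 2, 1 dose has been given (aged 1τ).
C_trough = C₀ × r = 1.469 × 0.4319 = 0.6345 mg/L

0.63 mg/L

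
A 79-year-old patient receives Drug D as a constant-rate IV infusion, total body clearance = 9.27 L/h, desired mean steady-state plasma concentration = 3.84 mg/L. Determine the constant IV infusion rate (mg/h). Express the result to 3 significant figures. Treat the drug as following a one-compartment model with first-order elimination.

35.6 mg/h

At steady state, infusion rate R₀ = Css × CL = 3.84 × 9.270 = 35.60 mg/h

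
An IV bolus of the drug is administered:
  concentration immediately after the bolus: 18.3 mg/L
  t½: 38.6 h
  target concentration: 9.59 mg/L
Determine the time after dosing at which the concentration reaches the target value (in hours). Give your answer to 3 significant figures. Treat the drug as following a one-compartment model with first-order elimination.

k = ln2 / t½ = 0.693147 / 38.6 = 0.01796 h⁻¹
t = ln(C₀ / C) / k = ln(18.30 / 9.59) / 0.01796
  = ln(1.908) / 0.01796 = 0.6461 / 0.01796 = 35.97 h

36.0 h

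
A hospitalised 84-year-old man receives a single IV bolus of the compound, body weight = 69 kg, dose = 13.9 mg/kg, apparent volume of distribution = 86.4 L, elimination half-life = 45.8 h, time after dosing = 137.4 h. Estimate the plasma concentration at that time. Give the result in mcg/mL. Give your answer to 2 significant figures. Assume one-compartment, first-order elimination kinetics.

1.4 mcg/mL

Total dose = 13.9 × 69 = 959.1 mg
C₀ = Dose / Vd = 959.1 / 86.4 = 11.10 mg/L
k = ln2 / t½ = 0.693147 / 45.8 = 0.01513 h⁻¹
t / t½ = 137.4 / 45.8 = 3 half-lives
C = C₀ × (1/2)^3 = 11.10 × 0.1250 = 1.388 mg/L
(1.388 mg/L = 1.388 mcg/mL)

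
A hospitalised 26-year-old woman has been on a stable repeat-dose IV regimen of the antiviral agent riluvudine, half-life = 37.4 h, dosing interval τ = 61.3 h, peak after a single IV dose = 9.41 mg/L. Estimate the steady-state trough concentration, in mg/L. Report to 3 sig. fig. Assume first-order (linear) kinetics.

4.45 mg/L

k = ln2 / t½ = 0.693147 / 37.4 = 0.01853 h⁻¹
e^(−kτ) = e^(−0.01853 × 61.3) = 0.3211
Accumulation ratio R = 1 / (1 − e^(−kτ)) = 1 / (1 − 0.3211) = 1.473
Steady-state trough = C₀ × R × e^(−kτ) = 9.41 × 1.473 × 0.3211 = 4.451 mg/L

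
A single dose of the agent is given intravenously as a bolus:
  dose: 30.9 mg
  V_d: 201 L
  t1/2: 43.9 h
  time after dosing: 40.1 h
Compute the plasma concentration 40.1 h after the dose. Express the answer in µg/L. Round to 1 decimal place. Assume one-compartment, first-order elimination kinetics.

81.6 µg/L

C₀ = Dose / Vd = 30.90 / 201 = 0.1537 mg/L
k = ln2 / t½ = 0.693147 / 43.9 = 0.01579 h⁻¹
C = C₀ · e^(−k·t) = 0.1537 × e^(−0.01579 × 40.1)
  = 0.1537 × 0.5309 = 0.08160 mg/L
Convert: 0.08160 mg/L × 1000 = 81.60 µg/L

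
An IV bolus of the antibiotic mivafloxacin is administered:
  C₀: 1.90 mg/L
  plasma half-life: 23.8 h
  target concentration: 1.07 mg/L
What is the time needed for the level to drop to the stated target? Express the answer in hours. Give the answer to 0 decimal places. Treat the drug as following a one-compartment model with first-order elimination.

k = ln2 / t½ = 0.693147 / 23.8 = 0.02912 h⁻¹
t = ln(C₀ / C) / k = ln(1.900 / 1.07) / 0.02912
  = ln(1.776) / 0.02912 = 0.5744 / 0.02912 = 19.73 h

20 h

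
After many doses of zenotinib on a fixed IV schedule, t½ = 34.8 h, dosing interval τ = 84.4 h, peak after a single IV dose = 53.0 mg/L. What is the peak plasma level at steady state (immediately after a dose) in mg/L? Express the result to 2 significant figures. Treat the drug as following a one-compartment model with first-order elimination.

k = ln2 / t½ = 0.693147 / 34.8 = 0.01992 h⁻¹
e^(−kτ) = e^(−0.01992 × 84.4) = 0.1861
Accumulation ratio R = 1 / (1 − e^(−kτ)) = 1 / (1 − 0.1861) = 1.229
Steady-state peak = C₀ × R = 53.0 × 1.229 = 65.14 mg/L

65 mg/L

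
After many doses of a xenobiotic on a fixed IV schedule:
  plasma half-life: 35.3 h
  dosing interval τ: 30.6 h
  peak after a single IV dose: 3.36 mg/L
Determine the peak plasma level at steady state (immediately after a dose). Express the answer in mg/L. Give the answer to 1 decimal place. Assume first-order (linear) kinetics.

k = ln2 / t½ = 0.693147 / 35.3 = 0.01964 h⁻¹
e^(−kτ) = e^(−0.01964 × 30.6) = 0.5483
Accumulation ratio R = 1 / (1 − e^(−kτ)) = 1 / (1 − 0.5483) = 2.214
Steady-state peak = C₀ × R = 3.36 × 2.214 = 7.439 mg/L

7.4 mg/L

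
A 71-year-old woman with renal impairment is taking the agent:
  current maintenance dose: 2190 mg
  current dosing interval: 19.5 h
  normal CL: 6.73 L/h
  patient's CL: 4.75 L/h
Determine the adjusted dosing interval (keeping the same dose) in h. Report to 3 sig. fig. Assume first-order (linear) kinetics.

To keep the same average steady-state level, dosing rate must scale with clearance.
CL ratio = 4.75 / 6.73 = 0.7058
New interval (same dose) = 19.5 / 0.7058 = 27.63 h

27.6 h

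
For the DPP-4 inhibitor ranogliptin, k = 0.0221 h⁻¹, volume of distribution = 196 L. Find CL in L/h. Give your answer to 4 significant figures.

CL = k × Vd = 0.0221 × 196 = 4.332 L/h

4.332 L/h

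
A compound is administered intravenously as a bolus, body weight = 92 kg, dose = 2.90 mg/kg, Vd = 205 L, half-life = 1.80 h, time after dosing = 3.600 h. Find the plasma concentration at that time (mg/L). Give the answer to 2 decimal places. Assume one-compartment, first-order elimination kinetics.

Total dose = 2.90 × 92 = 266.8 mg
C₀ = Dose / Vd = 266.8 / 205 = 1.301 mg/L
k = ln2 / t½ = 0.693147 / 1.80 = 0.3851 h⁻¹
t / t½ = 3.600 / 1.80 = 2 half-lives
C = C₀ × (1/2)^2 = 1.301 × 0.2500 = 0.3253 mg/L

0.33 mg/L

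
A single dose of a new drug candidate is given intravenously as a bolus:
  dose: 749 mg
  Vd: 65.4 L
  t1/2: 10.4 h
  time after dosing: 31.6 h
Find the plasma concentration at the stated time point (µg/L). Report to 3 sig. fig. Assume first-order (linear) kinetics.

1390 µg/L

C₀ = Dose / Vd = 749.0 / 65.4 = 11.45 mg/L
k = ln2 / t½ = 0.693147 / 10.4 = 0.06665 h⁻¹
C = C₀ · e^(−k·t) = 11.45 × e^(−0.06665 × 31.6)
  = 11.45 × 0.1217 = 1.393 mg/L
Convert: 1.393 mg/L × 1000 = 1393 µg/L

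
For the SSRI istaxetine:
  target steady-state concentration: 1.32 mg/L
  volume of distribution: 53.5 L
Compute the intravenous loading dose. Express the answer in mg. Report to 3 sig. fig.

LD = Css × Vd = 1.32 × 53.5 = 70.62 mg

70.6 mg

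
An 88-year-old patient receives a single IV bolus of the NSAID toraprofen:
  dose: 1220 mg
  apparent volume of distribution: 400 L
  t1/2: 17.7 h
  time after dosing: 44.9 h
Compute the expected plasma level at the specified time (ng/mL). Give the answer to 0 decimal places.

C₀ = Dose / Vd = 1220 / 400 = 3.050 mg/L
k = ln2 / t½ = 0.693147 / 17.7 = 0.03916 h⁻¹
C = C₀ · e^(−k·t) = 3.050 × e^(−0.03916 × 44.9)
  = 3.050 × 0.1723 = 0.5255 mg/L
Convert: 0.5255 mg/L × 1000 = 525.5 ng/mL

526 ng/mL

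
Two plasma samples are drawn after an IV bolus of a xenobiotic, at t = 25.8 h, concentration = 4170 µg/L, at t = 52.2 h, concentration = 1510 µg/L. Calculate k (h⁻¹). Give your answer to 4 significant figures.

0.03848 h⁻¹

k = ln(C₁/C₂) / (t₂ − t₁) = ln(4170/1510) / (52.2 − 25.8)
  = 1.016 / 26.40 = 0.03848 h⁻¹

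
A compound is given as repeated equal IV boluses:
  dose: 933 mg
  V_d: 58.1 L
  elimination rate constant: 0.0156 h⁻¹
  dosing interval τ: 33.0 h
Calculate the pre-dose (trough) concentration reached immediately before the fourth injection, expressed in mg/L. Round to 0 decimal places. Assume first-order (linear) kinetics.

C₀ per dose = Dose / Vd = 933 / 58.1 = 16.06 mg/L
Fraction remaining after one interval: r = e^(−kτ) = e^(−0.01560 × 33.0) = 0.5976
Before dose 4, 3 doses have been given (aged 1τ, 2τ, 3τ).
C_trough = C₀ × (r + r² + … + r^3) = C₀ × r(1−r^3)/(1−r)
        = 16.06 × 0.5976 × (1 − 0.2134) / (1 − 0.5976) = 18.76 mg/L

19 mg/L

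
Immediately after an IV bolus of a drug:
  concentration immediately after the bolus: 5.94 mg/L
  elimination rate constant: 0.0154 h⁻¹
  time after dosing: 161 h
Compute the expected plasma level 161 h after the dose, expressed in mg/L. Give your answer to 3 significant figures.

C = C₀ · e^(−k·t) = 5.940 × e^(−0.01540 × 161)
  = 5.940 × 0.08379 = 0.4977 mg/L

0.498 mg/L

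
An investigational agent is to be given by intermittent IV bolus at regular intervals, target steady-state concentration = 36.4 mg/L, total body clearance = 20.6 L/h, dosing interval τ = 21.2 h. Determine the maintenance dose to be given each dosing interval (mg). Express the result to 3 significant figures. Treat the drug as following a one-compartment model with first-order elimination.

At steady state, Dose/τ = Css × CL.
Dose = Css × CL × τ = 36.4 × 20.60 × 21.2 = 15900 mg

15900 mg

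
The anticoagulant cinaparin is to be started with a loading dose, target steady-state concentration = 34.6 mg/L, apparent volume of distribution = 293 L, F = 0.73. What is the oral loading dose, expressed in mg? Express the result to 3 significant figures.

LD = Css × Vd / F = 34.6 × 293 / 0.73 = 13890 mg

13900 mg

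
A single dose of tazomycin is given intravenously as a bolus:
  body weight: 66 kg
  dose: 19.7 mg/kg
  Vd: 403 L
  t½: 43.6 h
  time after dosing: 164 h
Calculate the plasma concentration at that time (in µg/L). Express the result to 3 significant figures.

238 µg/L

Total dose = 19.7 × 66 = 1300 mg
C₀ = Dose / Vd = 1300 / 403 = 3.226 mg/L
k = ln2 / t½ = 0.693147 / 43.6 = 0.01590 h⁻¹
C = C₀ · e^(−k·t) = 3.226 × e^(−0.01590 × 164)
  = 3.226 × 0.07371 = 0.2378 mg/L
Convert: 0.2378 mg/L × 1000 = 237.8 µg/L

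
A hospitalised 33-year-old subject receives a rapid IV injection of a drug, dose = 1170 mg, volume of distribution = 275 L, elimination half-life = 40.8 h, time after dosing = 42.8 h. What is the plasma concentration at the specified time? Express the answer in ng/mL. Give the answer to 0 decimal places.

2056 ng/mL

C₀ = Dose / Vd = 1170 / 275 = 4.255 mg/L
k = ln2 / t½ = 0.693147 / 40.8 = 0.01699 h⁻¹
C = C₀ · e^(−k·t) = 4.255 × e^(−0.01699 × 42.8)
  = 4.255 × 0.4833 = 2.056 mg/L
Convert: 2.056 mg/L × 1000 = 2056 ng/mL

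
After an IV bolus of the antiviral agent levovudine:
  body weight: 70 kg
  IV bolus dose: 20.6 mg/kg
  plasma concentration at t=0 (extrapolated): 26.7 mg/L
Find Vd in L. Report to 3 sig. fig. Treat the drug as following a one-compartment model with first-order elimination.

54.0 L

Dose = 20.6 × 70 = 1442 mg
Vd = Dose / C₀ = 1442 / 26.7 = 54.01 L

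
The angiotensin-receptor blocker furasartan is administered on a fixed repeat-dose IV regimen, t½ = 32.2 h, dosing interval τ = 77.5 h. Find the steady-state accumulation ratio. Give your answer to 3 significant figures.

k = ln2 / t½ = 0.693147 / 32.2 = 0.02153 h⁻¹
e^(−kτ) = e^(−0.02153 × 77.5) = 0.1885
Accumulation ratio R = 1 / (1 − e^(−kτ)) = 1 / (1 − 0.1885) = 1.232

1.23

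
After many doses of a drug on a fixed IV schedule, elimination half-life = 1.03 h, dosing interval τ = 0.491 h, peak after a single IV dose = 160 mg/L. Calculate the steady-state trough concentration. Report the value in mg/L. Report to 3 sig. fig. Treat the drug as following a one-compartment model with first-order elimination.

409 mg/L

k = ln2 / t½ = 0.693147 / 1.03 = 0.6730 h⁻¹
e^(−kτ) = e^(−0.6730 × 0.491) = 0.7186
Accumulation ratio R = 1 / (1 − e^(−kτ)) = 1 / (1 − 0.7186) = 3.554
Steady-state trough = C₀ × R × e^(−kτ) = 160 × 3.554 × 0.7186 = 408.6 mg/L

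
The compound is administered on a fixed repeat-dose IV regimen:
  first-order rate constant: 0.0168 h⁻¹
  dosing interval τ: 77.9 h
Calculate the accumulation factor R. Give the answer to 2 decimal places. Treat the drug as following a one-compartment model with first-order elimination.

1.37

e^(−kτ) = e^(−0.01680 × 77.9) = 0.2702
Accumulation ratio R = 1 / (1 − e^(−kτ)) = 1 / (1 − 0.2702) = 1.370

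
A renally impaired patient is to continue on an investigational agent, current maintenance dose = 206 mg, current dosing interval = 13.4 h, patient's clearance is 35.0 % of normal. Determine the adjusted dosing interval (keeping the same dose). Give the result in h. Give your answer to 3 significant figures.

To keep the same average steady-state level, dosing rate must scale with clearance.
CL ratio = 35.0 / 100 = 0.3500
New interval (same dose) = 13.4 / 0.3500 = 38.29 h

38.3 h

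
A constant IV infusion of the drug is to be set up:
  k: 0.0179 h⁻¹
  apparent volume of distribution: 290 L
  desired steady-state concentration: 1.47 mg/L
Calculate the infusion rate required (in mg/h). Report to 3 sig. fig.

7.63 mg/h

CL = k × Vd = 0.01790 × 290 = 5.191 L/h
At steady state, infusion rate R₀ = Css × CL = 1.47 × 5.191 = 7.631 mg/h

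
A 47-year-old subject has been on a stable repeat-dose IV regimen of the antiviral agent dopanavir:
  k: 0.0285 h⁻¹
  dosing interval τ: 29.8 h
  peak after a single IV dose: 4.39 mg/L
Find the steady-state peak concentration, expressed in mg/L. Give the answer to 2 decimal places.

e^(−kτ) = e^(−0.02850 × 29.8) = 0.4277
Accumulation ratio R = 1 / (1 − e^(−kτ)) = 1 / (1 − 0.4277) = 1.747
Steady-state peak = C₀ × R = 4.39 × 1.747 = 7.669 mg/L

7.67 mg/L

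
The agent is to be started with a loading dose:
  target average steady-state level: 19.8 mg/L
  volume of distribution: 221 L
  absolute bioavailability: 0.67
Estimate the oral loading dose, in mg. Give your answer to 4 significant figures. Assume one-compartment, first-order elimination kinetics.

6531 mg

LD = Css × Vd / F = 19.8 × 221 / 0.67 = 6531 mg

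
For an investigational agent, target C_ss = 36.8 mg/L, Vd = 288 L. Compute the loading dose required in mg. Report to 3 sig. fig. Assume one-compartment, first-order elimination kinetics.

10600 mg

LD = Css × Vd = 36.8 × 288 = 10600 mg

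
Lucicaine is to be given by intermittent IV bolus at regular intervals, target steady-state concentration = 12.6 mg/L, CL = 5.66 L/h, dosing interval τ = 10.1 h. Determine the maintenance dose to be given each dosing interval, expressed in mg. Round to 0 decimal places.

720 mg

At steady state, Dose/τ = Css × CL.
Dose = Css × CL × τ = 12.6 × 5.660 × 10.1 = 720.3 mg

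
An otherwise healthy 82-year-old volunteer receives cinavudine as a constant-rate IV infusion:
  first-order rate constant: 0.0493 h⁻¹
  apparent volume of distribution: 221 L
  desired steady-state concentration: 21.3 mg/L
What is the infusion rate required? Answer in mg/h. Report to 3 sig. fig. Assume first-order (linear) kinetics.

232 mg/h

CL = k × Vd = 0.04930 × 221 = 10.90 L/h
At steady state, infusion rate R₀ = Css × CL = 21.3 × 10.90 = 232.2 mg/h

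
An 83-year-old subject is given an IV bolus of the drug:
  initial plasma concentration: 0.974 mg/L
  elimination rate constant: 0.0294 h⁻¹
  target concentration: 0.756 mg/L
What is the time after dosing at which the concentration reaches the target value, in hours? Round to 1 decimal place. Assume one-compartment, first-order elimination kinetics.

8.6 h

t = ln(C₀ / C) / k = ln(0.9740 / 0.756) / 0.02940
  = ln(1.288) / 0.02940 = 0.2531 / 0.02940 = 8.609 h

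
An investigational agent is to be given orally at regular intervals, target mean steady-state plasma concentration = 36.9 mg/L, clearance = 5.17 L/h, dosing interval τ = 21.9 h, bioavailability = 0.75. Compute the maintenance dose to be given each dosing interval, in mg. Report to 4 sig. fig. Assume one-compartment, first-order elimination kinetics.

At steady state, F × (Dose/τ) = Css × CL.
Dose = Css × CL × τ / F = 36.9 × 5.170 × 21.9 / 0.75 = 5571 mg

5571 mg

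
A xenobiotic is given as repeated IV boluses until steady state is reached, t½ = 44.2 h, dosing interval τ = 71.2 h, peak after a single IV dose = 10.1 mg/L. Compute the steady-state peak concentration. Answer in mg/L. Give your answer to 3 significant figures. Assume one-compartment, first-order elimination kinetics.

15.0 mg/L

k = ln2 / t½ = 0.693147 / 44.2 = 0.01568 h⁻¹
e^(−kτ) = e^(−0.01568 × 71.2) = 0.3275
Accumulation ratio R = 1 / (1 − e^(−kτ)) = 1 / (1 − 0.3275) = 1.487
Steady-state peak = C₀ × R = 10.1 × 1.487 = 15.02 mg/L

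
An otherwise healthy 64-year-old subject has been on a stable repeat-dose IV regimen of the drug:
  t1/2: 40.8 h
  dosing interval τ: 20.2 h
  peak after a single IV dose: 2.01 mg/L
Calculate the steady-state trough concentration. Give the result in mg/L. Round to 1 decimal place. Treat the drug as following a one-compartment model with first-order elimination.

4.9 mg/L

k = ln2 / t½ = 0.693147 / 40.8 = 0.01699 h⁻¹
e^(−kτ) = e^(−0.01699 × 20.2) = 0.7095
Accumulation ratio R = 1 / (1 − e^(−kτ)) = 1 / (1 − 0.7095) = 3.442
Steady-state trough = C₀ × R × e^(−kτ) = 2.01 × 3.442 × 0.7095 = 4.909 mg/L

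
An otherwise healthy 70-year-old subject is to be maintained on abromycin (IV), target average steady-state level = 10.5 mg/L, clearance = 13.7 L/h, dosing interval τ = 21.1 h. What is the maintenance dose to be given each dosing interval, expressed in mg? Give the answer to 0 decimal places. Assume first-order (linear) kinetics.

At steady state, Dose/τ = Css × CL.
Dose = Css × CL × τ = 10.5 × 13.70 × 21.1 = 3035 mg

3035 mg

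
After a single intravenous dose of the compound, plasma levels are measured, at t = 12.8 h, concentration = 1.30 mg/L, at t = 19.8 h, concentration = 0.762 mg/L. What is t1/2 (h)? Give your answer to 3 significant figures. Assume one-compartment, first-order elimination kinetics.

k = ln(C₁/C₂) / (t₂ − t₁) = ln(1.30/0.762) / (19.8 − 12.8)
  = 0.5342 / 7.000 = 0.07631 h⁻¹
t½ = ln2 / k = 0.693147 / 0.07631 = 9.083 h

9.08 h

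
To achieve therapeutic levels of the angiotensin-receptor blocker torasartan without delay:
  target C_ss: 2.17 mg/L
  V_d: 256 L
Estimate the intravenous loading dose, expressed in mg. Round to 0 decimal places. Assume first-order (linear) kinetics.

LD = Css × Vd = 2.17 × 256 = 555.5 mg

556 mg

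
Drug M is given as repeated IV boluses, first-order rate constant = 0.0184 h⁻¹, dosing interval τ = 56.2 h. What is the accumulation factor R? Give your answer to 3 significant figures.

1.55

e^(−kτ) = e^(−0.01840 × 56.2) = 0.3556
Accumulation ratio R = 1 / (1 − e^(−kτ)) = 1 / (1 − 0.3556) = 1.552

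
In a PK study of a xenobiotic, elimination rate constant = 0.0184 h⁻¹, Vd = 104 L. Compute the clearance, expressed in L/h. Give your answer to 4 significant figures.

CL = k × Vd = 0.0184 × 104 = 1.914 L/h

1.914 L/h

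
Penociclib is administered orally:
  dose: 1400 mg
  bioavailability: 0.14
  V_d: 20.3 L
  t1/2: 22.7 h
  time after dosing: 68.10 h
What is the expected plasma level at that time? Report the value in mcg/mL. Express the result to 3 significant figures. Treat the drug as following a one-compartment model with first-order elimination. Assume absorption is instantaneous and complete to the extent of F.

1.21 mcg/mL

Amount reaching circulation = F × Dose = 0.14 × 1400 = 196.0 mg
C₀ = F·Dose / Vd = 196.0 / 20.3 = 9.655 mg/L
k = ln2 / t½ = 0.693147 / 22.7 = 0.03054 h⁻¹
t / t½ = 68.10 / 22.7 = 3 half-lives
C = C₀ × (1/2)^3 = 9.655 × 0.1250 = 1.207 mg/L
(1.207 mg/L = 1.207 mcg/mL)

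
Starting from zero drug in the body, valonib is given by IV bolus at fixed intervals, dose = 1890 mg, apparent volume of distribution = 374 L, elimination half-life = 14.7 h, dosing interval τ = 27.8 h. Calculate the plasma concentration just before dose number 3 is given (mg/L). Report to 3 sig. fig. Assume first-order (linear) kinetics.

C₀ per dose = Dose / Vd = 1890 / 374 = 5.053 mg/L
k = ln2 / t½ = 0.693147 / 14.7 = 0.04715 h⁻¹
Fraction remaining after one interval: r = e^(−kτ) = e^(−0.04715 × 27.8) = 0.2696
Before dose 3, 2 doses have been given (aged 1τ, 2τ).
C_trough = C₀ × (r + r²) = 5.053 × (0.2696 + 0.07268) = 1.730 mg/L

1.73 mg/L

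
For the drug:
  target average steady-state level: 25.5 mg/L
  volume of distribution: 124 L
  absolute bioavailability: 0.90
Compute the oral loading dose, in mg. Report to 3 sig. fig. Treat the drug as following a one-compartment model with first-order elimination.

LD = Css × Vd / F = 25.5 × 124 / 0.90 = 3513 mg

3510 mg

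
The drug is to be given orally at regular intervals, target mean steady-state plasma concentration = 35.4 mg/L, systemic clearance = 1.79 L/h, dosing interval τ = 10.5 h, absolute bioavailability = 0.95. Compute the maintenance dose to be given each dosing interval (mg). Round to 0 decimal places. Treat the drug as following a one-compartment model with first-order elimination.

700 mg

At steady state, F × (Dose/τ) = Css × CL.
Dose = Css × CL × τ / F = 35.4 × 1.790 × 10.5 / 0.95 = 700.4 mg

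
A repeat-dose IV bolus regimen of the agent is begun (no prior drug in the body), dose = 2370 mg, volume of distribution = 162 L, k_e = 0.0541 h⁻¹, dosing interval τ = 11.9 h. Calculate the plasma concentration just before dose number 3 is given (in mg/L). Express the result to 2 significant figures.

12 mg/L

C₀ per dose = Dose / Vd = 2370 / 162 = 14.63 mg/L
Fraction remaining after one interval: r = e^(−kτ) = e^(−0.05410 × 11.9) = 0.5253
Before dose 3, 2 doses have been given (aged 1τ, 2τ).
C_trough = C₀ × (r + r²) = 14.63 × (0.5253 + 0.2759) = 11.72 mg/L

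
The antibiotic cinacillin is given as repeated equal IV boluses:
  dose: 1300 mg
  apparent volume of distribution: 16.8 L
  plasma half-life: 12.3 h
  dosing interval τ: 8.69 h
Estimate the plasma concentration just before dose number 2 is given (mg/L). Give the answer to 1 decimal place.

47.4 mg/L

C₀ per dose = Dose / Vd = 1300 / 16.8 = 77.38 mg/L
k = ln2 / t½ = 0.693147 / 12.3 = 0.05635 h⁻¹
Fraction remaining after one interval: r = e^(−kτ) = e^(−0.05635 × 8.69) = 0.6128
Before dose 2, 1 dose has been given (aged 1τ).
C_trough = C₀ × r = 77.38 × 0.6128 = 47.42 mg/L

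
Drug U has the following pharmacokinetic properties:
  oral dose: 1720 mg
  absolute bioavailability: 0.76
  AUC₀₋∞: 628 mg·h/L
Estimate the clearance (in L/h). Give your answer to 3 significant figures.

CL = F·Dose / AUC = 0.76 × 1720 / 628 = 2.082 L/h

2.08 L/h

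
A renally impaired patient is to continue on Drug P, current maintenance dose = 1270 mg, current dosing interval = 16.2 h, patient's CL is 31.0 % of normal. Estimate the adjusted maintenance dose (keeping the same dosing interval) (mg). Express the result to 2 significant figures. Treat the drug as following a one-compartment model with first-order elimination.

390 mg

To keep the same average steady-state level, dosing rate must scale with clearance.
CL ratio = 31.0 / 100 = 0.3100
New dose (same interval) = 1270 × 0.3100 = 393.7 mg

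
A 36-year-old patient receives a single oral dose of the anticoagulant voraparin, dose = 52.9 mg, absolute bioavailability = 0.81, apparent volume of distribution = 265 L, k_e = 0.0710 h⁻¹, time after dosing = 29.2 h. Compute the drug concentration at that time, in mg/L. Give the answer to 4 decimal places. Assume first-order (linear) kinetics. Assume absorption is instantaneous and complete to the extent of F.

Amount reaching circulation = F × Dose = 0.81 × 52.90 = 42.85 mg
C₀ = F·Dose / Vd = 42.85 / 265 = 0.1617 mg/L
C = C₀ · e^(−k·t) = 0.1617 × e^(−0.07100 × 29.2)
  = 0.1617 × 0.1258 = 0.02034 mg/L

0.0203 mg/L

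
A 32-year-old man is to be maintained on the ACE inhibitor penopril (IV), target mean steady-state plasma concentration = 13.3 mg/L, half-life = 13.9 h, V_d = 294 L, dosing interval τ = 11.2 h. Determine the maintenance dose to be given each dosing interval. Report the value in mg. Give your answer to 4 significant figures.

k = ln2 / t½ = 0.693147 / 13.9 = 0.04987 h⁻¹
CL = k × Vd = 0.04987 × 294 = 14.66 L/h
At steady state, Dose/τ = Css × CL.
Dose = Css × CL × τ = 13.3 × 14.66 × 11.2 = 2184 mg

2184 mg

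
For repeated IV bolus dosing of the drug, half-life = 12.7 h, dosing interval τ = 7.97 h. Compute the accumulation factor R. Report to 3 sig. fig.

2.84

k = ln2 / t½ = 0.693147 / 12.7 = 0.05458 h⁻¹
e^(−kτ) = e^(−0.05458 × 7.97) = 0.6473
Accumulation ratio R = 1 / (1 − e^(−kτ)) = 1 / (1 − 0.6473) = 2.835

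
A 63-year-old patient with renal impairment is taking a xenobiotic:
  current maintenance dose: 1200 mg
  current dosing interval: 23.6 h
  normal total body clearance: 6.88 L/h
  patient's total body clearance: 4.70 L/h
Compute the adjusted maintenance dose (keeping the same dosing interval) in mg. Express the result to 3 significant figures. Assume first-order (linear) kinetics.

820 mg

To keep the same average steady-state level, dosing rate must scale with clearance.
CL ratio = 4.70 / 6.88 = 0.6831
New dose (same interval) = 1200 × 0.6831 = 819.7 mg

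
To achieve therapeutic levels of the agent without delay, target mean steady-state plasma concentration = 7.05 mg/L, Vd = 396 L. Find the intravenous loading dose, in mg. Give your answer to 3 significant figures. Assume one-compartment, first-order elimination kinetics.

LD = Css × Vd = 7.05 × 396 = 2792 mg

2790 mg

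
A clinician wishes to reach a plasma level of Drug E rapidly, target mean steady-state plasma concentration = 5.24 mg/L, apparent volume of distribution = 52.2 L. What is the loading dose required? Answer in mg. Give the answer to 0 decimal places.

LD = Css × Vd = 5.24 × 52.2 = 273.5 mg

274 mg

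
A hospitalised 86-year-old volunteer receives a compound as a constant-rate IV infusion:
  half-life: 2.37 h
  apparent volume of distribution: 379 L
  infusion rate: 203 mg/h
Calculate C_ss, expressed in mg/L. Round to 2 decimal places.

k = ln2 / t½ = 0.693147 / 2.37 = 0.2925 h⁻¹
CL = k × Vd = 0.2925 × 379 = 110.9 L/h
At steady state Css = R₀ / CL = 203 / 110.9 = 1.830 mg/L

1.83 mg/L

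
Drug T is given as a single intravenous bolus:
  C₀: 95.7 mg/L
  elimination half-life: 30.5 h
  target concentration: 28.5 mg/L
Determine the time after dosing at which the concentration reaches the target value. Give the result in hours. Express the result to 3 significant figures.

k = ln2 / t½ = 0.693147 / 30.5 = 0.02273 h⁻¹
t = ln(C₀ / C) / k = ln(95.70 / 28.5) / 0.02273
  = ln(3.358) / 0.02273 = 1.211 / 0.02273 = 53.28 h

53.3 h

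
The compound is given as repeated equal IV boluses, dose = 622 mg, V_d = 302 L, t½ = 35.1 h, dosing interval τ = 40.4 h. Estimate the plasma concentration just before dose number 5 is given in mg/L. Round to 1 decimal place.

C₀ per dose = Dose / Vd = 622 / 302 = 2.060 mg/L
k = ln2 / t½ = 0.693147 / 35.1 = 0.01975 h⁻¹
Fraction remaining after one interval: r = e^(−kτ) = e^(−0.01975 × 40.4) = 0.4503
Before dose 5, 4 doses have been given (aged 1τ, 2τ, 3τ, 4τ).
C_trough = C₀ × (r + r² + … + r^4) = C₀ × r(1−r^4)/(1−r)
        = 2.060 × 0.4503 × (1 − 0.04112) / (1 − 0.4503) = 1.618 mg/L

1.6 mg/L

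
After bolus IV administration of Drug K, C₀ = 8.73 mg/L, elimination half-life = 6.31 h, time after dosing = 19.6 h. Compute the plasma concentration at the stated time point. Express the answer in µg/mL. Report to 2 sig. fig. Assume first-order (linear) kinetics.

1.0 µg/mL

k = ln2 / t½ = 0.693147 / 6.31 = 0.1098 h⁻¹
C = C₀ · e^(−k·t) = 8.730 × e^(−0.1098 × 19.6)
  = 8.730 × 0.1162 = 1.014 mg/L
(1.014 mg/L = 1.014 µg/mL)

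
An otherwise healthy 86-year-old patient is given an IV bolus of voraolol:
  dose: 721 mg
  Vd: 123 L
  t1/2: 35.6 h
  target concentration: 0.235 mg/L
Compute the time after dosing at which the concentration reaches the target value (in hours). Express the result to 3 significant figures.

C₀ = Dose / Vd = 721.0 / 123 = 5.862 mg/L
k = ln2 / t½ = 0.693147 / 35.6 = 0.01947 h⁻¹
t = ln(C₀ / C) / k = ln(5.862 / 0.235) / 0.01947
  = ln(24.94) / 0.01947 = 3.216 / 0.01947 = 165.2 h

165 h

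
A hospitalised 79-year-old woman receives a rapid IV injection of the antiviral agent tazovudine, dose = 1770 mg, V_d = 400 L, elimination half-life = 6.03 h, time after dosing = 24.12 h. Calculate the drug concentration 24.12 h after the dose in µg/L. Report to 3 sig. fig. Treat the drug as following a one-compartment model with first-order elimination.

277 µg/L

C₀ = Dose / Vd = 1770 / 400 = 4.425 mg/L
k = ln2 / t½ = 0.693147 / 6.03 = 0.1149 h⁻¹
t / t½ = 24.12 / 6.03 = 4 half-lives
C = C₀ × (1/2)^4 = 4.425 × 0.06250 = 0.2766 mg/L
Convert: 0.2766 mg/L × 1000 = 276.6 µg/L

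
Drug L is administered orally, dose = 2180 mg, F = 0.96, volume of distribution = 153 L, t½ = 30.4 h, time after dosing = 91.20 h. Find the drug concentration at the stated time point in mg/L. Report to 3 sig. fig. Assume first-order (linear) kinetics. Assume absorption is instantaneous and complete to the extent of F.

Amount reaching circulation = F × Dose = 0.96 × 2180 = 2093 mg
C₀ = F·Dose / Vd = 2093 / 153 = 13.68 mg/L
k = ln2 / t½ = 0.693147 / 30.4 = 0.02280 h⁻¹
t / t½ = 91.20 / 30.4 = 3 half-lives
C = C₀ × (1/2)^3 = 13.68 × 0.1250 = 1.710 mg/L

1.71 mg/L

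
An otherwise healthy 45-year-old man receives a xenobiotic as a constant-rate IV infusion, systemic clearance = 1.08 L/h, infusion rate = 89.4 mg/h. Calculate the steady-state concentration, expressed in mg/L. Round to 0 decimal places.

At steady state Css = R₀ / CL = 89.4 / 1.080 = 82.78 mg/L

83 mg/L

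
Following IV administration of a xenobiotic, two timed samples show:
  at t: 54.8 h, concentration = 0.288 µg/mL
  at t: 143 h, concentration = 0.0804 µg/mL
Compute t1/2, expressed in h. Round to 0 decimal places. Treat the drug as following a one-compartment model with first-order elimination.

k = ln(C₁/C₂) / (t₂ − t₁) = ln(0.288/0.0804) / (143 − 54.8)
  = 1.276 / 88.20 = 0.01447 h⁻¹
t½ = ln2 / k = 0.693147 / 0.01447 = 47.90 h

48 h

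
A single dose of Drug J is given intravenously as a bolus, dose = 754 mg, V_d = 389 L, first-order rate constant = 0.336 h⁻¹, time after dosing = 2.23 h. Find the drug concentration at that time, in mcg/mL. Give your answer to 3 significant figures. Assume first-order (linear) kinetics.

C₀ = Dose / Vd = 754.0 / 389 = 1.938 mg/L
C = C₀ · e^(−k·t) = 1.938 × e^(−0.3360 × 2.23)
  = 1.938 × 0.4727 = 0.9161 mg/L
(0.9161 mg/L = 0.9161 mcg/mL)

0.916 mcg/mL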